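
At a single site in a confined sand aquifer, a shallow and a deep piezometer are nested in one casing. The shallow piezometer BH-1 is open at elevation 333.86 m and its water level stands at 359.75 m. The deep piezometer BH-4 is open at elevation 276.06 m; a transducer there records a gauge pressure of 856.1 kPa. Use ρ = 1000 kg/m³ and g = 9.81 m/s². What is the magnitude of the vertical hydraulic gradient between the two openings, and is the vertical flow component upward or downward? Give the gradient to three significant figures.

|i_v| ≈ 0.0619; vertical flow is upward

Total head at BH-1: h = 359.75 m (water level in the standpipe).
Pressure head at BH-4: ψ = P/(ρg) = 856.1×1000 / (1000 × 9.81) = 87.27 m.
Total head at BH-4: h = z + ψ = 276.06 + 87.27 = 363.33 m.
Δh = h(BH-1) − h(BH-4) = 359.75 − 363.33 = -3.58 m.
Vertical separation Δz = 333.86 − 276.06 = 57.80 m.
|i_v| = |Δh| / Δz = 3.58 / 57.80 = 0.0619.
Head is higher in the deep piezometer, so vertical flow is upward (discharge condition).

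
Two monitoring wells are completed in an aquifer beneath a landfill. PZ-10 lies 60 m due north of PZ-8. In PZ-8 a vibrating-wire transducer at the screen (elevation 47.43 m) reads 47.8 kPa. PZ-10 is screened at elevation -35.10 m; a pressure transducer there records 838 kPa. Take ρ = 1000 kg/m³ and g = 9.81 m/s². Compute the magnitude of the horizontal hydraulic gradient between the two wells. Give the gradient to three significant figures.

i ≈ 0.0330

Pressure head at PZ-8: ψ = P/(ρg) = 47.8×1000 / (1000 × 9.81) = 4.87 m.
Total head at PZ-8: h = z + ψ = 47.43 + 4.87 = 52.30 m.
Pressure head at PZ-10: ψ = P/(ρg) = 838×1000 / (1000 × 9.81) = 85.42 m.
Total head at PZ-10: h = z + ψ = -35.10 + 85.42 = 50.32 m.
Head difference: h(PZ-8) − h(PZ-10) = 52.30 − 50.32 = 1.98 m.
Hydraulic gradient: i = |Δh| / L = 1.98 / 60 = 0.0330.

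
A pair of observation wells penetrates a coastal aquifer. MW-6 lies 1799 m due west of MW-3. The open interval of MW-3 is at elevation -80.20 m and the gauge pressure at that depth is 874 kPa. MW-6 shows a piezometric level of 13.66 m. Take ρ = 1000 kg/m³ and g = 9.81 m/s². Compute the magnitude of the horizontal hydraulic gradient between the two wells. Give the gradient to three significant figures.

i ≈ 0.00265

Pressure head at MW-3: ψ = P/(ρg) = 874×1000 / (1000 × 9.81) = 89.09 m.
Total head at MW-3: h = z + ψ = -80.20 + 89.09 = 8.89 m.
Total head at MW-6: h = 13.66 m (water level in the piezometer is the total head).
Head difference: h(MW-3) − h(MW-6) = 8.89 − 13.66 = -4.77 m.
Hydraulic gradient: i = |Δh| / L = 4.77 / 1799 = 0.00265.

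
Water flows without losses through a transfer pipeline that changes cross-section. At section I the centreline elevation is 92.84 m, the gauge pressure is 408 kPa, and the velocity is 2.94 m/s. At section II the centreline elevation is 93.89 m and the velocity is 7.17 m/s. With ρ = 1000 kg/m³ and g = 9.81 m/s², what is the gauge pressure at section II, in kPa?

Pressure head at I: ψ₁ = P₁/(ρg) = 408×1000 / (1000 × 9.81) = 41.59 m.
Velocity heads: v₁²/2g = 2.94²/19.62 = 0.441 m; v₂²/2g = 7.17²/19.62 = 2.620 m.
Total head H = z₁ + ψ₁ + v₁²/2g = 92.84 + 41.59 + 0.441 = 134.87 m.
ψ₂ = H − z₂ − v₂²/2g = 134.87 − 93.89 − 2.620 = 38.36 m.
P₂ = ρgψ₂ = 1000 × 9.81 × 38.36 ≈ 376 kPa.

P₂ ≈ 376 kPa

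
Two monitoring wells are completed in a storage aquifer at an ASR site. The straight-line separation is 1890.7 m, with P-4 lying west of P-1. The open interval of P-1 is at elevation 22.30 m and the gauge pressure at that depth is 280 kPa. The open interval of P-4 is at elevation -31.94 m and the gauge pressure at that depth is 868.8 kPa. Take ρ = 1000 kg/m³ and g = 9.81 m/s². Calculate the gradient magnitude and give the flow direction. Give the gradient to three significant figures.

Pressure head at P-1: ψ = P/(ρg) = 280×1000 / (1000 × 9.81) = 28.54 m.
Total head at P-1: h = z + ψ = 22.30 + 28.54 = 50.84 m.
Pressure head at P-4: ψ = P/(ρg) = 868.8×1000 / (1000 × 9.81) = 88.56 m.
Total head at P-4: h = z + ψ = -31.94 + 88.56 = 56.62 m.
Head difference: h(P-1) − h(P-4) = 50.84 − 56.62 = -5.78 m.
Hydraulic gradient: i = |Δh| / L = 5.78 / 1890.7 = 0.00306.
Flow is from higher to lower head: from P-4 toward P-1, i.e. toward the east.

i ≈ 0.00306; groundwater flows toward the east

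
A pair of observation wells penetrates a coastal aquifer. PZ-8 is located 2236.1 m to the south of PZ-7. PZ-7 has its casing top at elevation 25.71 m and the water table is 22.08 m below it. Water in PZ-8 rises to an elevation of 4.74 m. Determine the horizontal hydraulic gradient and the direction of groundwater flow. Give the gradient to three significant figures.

Total head at PZ-7: h = 25.71 − 22.08 = 3.63 m.
Total head at PZ-8: h = 4.74 m (water level in the piezometer is the total head).
Head difference: h(PZ-7) − h(PZ-8) = 3.63 − 4.74 = -1.11 m.
Hydraulic gradient: i = |Δh| / L = 1.11 / 2236.1 = 0.000496.
Flow is from higher to lower head: from PZ-8 toward PZ-7, i.e. toward the north.

i ≈ 0.000496; groundwater flows toward the north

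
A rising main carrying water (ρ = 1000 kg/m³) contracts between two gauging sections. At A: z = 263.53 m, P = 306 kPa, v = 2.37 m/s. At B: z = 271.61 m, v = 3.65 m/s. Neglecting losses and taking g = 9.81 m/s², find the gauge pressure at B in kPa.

P₂ ≈ 223 kPa

Pressure head at A: ψ₁ = P₁/(ρg) = 306×1000 / (1000 × 9.81) = 31.19 m.
Velocity heads: v₁²/2g = 2.37²/19.62 = 0.286 m; v₂²/2g = 3.65²/19.62 = 0.679 m.
Total head H = z₁ + ψ₁ + v₁²/2g = 263.53 + 31.19 + 0.286 = 295.01 m.
ψ₂ = H − z₂ − v₂²/2g = 295.01 − 271.61 − 0.679 = 22.72 m.
P₂ = ρgψ₂ = 1000 × 9.81 × 22.72 ≈ 223 kPa.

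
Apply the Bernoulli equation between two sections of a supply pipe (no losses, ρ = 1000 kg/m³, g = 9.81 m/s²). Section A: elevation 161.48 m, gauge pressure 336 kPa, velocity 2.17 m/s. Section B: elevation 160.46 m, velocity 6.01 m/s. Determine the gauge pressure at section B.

P₂ ≈ 330 kPa

Pressure head at A: ψ₁ = P₁/(ρg) = 336×1000 / (1000 × 9.81) = 34.25 m.
Velocity heads: v₁²/2g = 2.17²/19.62 = 0.240 m; v₂²/2g = 6.01²/19.62 = 1.841 m.
Total head H = z₁ + ψ₁ + v₁²/2g = 161.48 + 34.25 + 0.240 = 195.97 m.
ψ₂ = H − z₂ − v₂²/2g = 195.97 − 160.46 − 1.841 = 33.67 m.
P₂ = ρgψ₂ = 1000 × 9.81 × 33.67 ≈ 330 kPa.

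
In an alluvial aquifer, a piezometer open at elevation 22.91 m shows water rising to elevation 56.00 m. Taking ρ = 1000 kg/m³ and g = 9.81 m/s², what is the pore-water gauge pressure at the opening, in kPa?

P ≈ 325 kPa

Pressure head ψ = h − z = 56.00 − 22.91 = 33.09 m.
P = ρgψ = 1000 × 9.81 × 33.09 = 324613 Pa ≈ 325 kPa.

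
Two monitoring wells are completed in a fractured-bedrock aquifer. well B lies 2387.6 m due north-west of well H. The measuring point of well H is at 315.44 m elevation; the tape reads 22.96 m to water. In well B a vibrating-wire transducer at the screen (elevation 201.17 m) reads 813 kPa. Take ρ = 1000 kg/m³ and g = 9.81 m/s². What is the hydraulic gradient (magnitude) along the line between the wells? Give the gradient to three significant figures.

i ≈ 0.00353

Total head at well H: h = 315.44 − 22.96 = 292.48 m.
Pressure head at well B: ψ = P/(ρg) = 813×1000 / (1000 × 9.81) = 82.87 m.
Total head at well B: h = z + ψ = 201.17 + 82.87 = 284.04 m.
Head difference: h(well H) − h(well B) = 292.48 − 284.04 = 8.44 m.
Hydraulic gradient: i = |Δh| / L = 8.44 / 2387.6 = 0.00353.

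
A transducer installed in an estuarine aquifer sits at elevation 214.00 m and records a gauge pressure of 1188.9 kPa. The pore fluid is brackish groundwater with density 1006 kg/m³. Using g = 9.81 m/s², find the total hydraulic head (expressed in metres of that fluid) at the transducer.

ψ = P/(ρg) = 1188.9×1000 / (1006 × 9.81) = 120.47 m.
h = z + ψ = 214.00 + 120.47 = 334.47 m.

h ≈ 334.47 m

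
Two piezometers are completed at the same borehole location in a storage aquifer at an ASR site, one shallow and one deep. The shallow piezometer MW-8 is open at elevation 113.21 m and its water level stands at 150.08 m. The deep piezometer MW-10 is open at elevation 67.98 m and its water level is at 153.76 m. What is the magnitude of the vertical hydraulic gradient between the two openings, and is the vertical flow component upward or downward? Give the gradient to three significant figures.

|i_v| ≈ 0.0814; vertical flow is upward

Total head at MW-8: h = 150.08 m (water level in the standpipe).
Total head at MW-10: h = 153.76 m.
Δh = h(MW-8) − h(MW-10) = 150.08 − 153.76 = -3.68 m.
Vertical separation Δz = 113.21 − 67.98 = 45.23 m.
|i_v| = |Δh| / Δz = 3.68 / 45.23 = 0.0814.
Head is higher in the deep piezometer, so vertical flow is upward (discharge condition).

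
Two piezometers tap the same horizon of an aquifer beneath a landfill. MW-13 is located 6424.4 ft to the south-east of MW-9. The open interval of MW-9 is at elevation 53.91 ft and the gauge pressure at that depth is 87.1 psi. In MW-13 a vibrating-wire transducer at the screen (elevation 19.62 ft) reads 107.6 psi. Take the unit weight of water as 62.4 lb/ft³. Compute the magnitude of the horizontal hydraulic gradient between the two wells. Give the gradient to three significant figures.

Pressure head at MW-9: ψ = 144·P/γ = 144 × 87.1 / 62.4 = 201.00 ft.
Total head at MW-9: h = z + ψ = 53.91 + 201.00 = 254.91 ft.
Pressure head at MW-13: ψ = 144·P/γ = 144 × 107.6 / 62.4 = 248.31 ft.
Total head at MW-13: h = z + ψ = 19.62 + 248.31 = 267.93 ft.
Head difference: h(MW-9) − h(MW-13) = 254.91 − 267.93 = -13.02 ft.
Hydraulic gradient: i = |Δh| / L = 13.02 / 6424.4 = 0.00203.

i ≈ 0.00203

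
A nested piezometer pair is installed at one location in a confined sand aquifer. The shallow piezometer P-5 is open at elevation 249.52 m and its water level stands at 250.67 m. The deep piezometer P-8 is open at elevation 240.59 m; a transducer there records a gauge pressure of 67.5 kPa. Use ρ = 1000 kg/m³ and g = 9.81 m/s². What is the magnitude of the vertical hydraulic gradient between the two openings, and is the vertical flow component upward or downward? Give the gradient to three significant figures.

|i_v| ≈ 0.358; vertical flow is downward

Total head at P-5: h = 250.67 m (water level in the standpipe).
Pressure head at P-8: ψ = P/(ρg) = 67.5×1000 / (1000 × 9.81) = 6.88 m.
Total head at P-8: h = z + ψ = 240.59 + 6.88 = 247.47 m.
Δh = h(P-5) − h(P-8) = 250.67 − 247.47 = 3.20 m.
Vertical separation Δz = 249.52 − 240.59 = 8.93 m.
|i_v| = |Δh| / Δz = 3.20 / 8.93 = 0.358.
Head is higher in the shallow piezometer, so vertical flow is downward (recharge condition).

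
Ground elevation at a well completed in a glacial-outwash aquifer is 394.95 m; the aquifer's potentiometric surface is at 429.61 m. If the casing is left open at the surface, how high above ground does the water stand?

≈ 34.66 m above ground

Water rises to the potentiometric surface, so the rise above ground = 429.61 − 394.95 = 34.66 m.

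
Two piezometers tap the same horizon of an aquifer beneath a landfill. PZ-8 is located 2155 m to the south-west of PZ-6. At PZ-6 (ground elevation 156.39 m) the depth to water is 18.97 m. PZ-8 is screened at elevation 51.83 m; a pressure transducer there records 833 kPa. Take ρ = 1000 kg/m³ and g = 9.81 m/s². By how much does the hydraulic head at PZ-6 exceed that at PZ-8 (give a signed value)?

Total head at PZ-6: h = 156.39 − 18.97 = 137.42 m.
Pressure head at PZ-8: ψ = P/(ρg) = 833×1000 / (1000 × 9.81) = 84.91 m.
Total head at PZ-8: h = z + ψ = 51.83 + 84.91 = 136.74 m.
Head difference: h(PZ-6) − h(PZ-8) = 137.42 − 136.74 = 0.68 m.

Δh ≈ 0.68 m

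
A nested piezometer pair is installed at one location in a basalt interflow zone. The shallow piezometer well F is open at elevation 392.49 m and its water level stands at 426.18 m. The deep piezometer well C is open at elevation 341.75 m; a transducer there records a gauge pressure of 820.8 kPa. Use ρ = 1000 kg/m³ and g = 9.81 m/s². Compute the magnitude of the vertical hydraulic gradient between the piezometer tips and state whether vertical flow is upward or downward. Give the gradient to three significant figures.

|i_v| ≈ 0.0150; vertical flow is downward

Total head at well F: h = 426.18 m (water level in the standpipe).
Pressure head at well C: ψ = P/(ρg) = 820.8×1000 / (1000 × 9.81) = 83.67 m.
Total head at well C: h = z + ψ = 341.75 + 83.67 = 425.42 m.
Δh = h(well F) − h(well C) = 426.18 − 425.42 = 0.76 m.
Vertical separation Δz = 392.49 − 341.75 = 50.74 m.
|i_v| = |Δh| / Δz = 0.76 / 50.74 = 0.0150.
Head is higher in the shallow piezometer, so vertical flow is downward (recharge condition).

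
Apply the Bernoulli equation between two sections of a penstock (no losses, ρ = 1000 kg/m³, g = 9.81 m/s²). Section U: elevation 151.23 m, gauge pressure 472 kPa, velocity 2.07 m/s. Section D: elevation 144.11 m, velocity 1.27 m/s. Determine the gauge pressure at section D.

Pressure head at U: ψ₁ = P₁/(ρg) = 472×1000 / (1000 × 9.81) = 48.11 m.
Velocity heads: v₁²/2g = 2.07²/19.62 = 0.218 m; v₂²/2g = 1.27²/19.62 = 0.082 m.
Total head H = z₁ + ψ₁ + v₁²/2g = 151.23 + 48.11 + 0.218 = 199.56 m.
ψ₂ = H − z₂ − v₂²/2g = 199.56 − 144.11 − 0.082 = 55.37 m.
P₂ = ρgψ₂ = 1000 × 9.81 × 55.37 ≈ 543 kPa.

P₂ ≈ 543 kPa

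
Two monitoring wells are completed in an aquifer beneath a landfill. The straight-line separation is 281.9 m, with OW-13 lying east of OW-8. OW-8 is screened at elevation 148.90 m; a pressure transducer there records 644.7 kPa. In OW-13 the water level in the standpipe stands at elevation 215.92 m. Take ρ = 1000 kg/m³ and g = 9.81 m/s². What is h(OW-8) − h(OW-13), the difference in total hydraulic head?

Δh ≈ -1.30 m

Pressure head at OW-8: ψ = P/(ρg) = 644.7×1000 / (1000 × 9.81) = 65.72 m.
Total head at OW-8: h = z + ψ = 148.90 + 65.72 = 214.62 m.
Total head at OW-13: h = 215.92 m (water level in the piezometer is the total head).
Head difference: h(OW-8) − h(OW-13) = 214.62 − 215.92 = -1.30 m.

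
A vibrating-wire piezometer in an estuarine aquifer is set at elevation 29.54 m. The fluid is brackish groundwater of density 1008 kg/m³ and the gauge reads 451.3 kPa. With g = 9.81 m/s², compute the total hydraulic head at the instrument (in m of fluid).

ψ = P/(ρg) = 451.3×1000 / (1008 × 9.81) = 45.64 m.
h = z + ψ = 29.54 + 45.64 = 75.18 m.

h ≈ 75.18 m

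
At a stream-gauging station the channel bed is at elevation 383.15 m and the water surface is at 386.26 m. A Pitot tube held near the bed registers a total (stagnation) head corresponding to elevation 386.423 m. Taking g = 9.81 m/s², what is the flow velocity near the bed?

Near the bed, under hydrostatic conditions, the piezometric head (z + ψ) equals the free-surface elevation, 386.26 m.
Velocity head = total − piezometric = 386.423 − 386.26 = 0.163 m.
v = √(2g·h_v) = √(2 × 9.81 × 0.163) = 1.79 m/s.

v ≈ 1.79 m/s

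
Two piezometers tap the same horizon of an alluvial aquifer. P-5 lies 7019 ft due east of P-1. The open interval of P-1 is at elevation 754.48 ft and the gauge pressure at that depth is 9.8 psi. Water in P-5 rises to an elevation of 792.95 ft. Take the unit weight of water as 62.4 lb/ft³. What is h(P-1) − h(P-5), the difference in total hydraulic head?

Pressure head at P-1: ψ = 144·P/γ = 144 × 9.8 / 62.4 = 22.62 ft.
Total head at P-1: h = z + ψ = 754.48 + 22.62 = 777.10 ft.
Total head at P-5: h = 792.95 ft (water level in the piezometer is the total head).
Head difference: h(P-1) − h(P-5) = 777.10 − 792.95 = -15.85 ft.

Δh ≈ -15.85 ft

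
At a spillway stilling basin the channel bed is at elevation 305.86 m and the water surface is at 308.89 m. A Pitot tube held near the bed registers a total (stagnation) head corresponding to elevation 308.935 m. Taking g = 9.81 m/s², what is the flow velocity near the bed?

Near the bed, under hydrostatic conditions, the piezometric head (z + ψ) equals the free-surface elevation, 308.89 m.
Velocity head = total − piezometric = 308.935 − 308.89 = 0.045 m.
v = √(2g·h_v) = √(2 × 9.81 × 0.045) = 0.940 m/s.

v ≈ 0.940 m/s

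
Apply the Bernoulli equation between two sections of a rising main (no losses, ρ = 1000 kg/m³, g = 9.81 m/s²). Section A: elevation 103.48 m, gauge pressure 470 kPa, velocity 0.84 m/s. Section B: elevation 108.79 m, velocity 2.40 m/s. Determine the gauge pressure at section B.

P₂ ≈ 415 kPa

Pressure head at A: ψ₁ = P₁/(ρg) = 470×1000 / (1000 × 9.81) = 47.91 m.
Velocity heads: v₁²/2g = 0.84²/19.62 = 0.036 m; v₂²/2g = 2.40²/19.62 = 0.294 m.
Total head H = z₁ + ψ₁ + v₁²/2g = 103.48 + 47.91 + 0.036 = 151.43 m.
ψ₂ = H − z₂ − v₂²/2g = 151.43 − 108.79 − 0.294 = 42.35 m.
P₂ = ρgψ₂ = 1000 × 9.81 × 42.35 ≈ 415 kPa.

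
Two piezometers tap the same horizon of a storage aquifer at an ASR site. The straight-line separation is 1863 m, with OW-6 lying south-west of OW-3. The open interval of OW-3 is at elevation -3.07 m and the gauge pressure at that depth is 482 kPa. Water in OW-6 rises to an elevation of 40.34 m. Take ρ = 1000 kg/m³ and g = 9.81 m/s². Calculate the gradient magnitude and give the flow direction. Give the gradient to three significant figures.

Pressure head at OW-3: ψ = P/(ρg) = 482×1000 / (1000 × 9.81) = 49.13 m.
Total head at OW-3: h = z + ψ = -3.07 + 49.13 = 46.06 m.
Total head at OW-6: h = 40.34 m (water level in the piezometer is the total head).
Head difference: h(OW-3) − h(OW-6) = 46.06 − 40.34 = 5.72 m.
Hydraulic gradient: i = |Δh| / L = 5.72 / 1863 = 0.00307.
Flow is from higher to lower head: from OW-3 toward OW-6, i.e. toward the south-west.

i ≈ 0.00307; groundwater flows toward the south-west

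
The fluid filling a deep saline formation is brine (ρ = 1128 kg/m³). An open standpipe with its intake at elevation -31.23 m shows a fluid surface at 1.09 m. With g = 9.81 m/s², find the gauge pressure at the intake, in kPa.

P ≈ 358 kPa

Pressure head ψ = h − z = 1.09 − (-31.23) = 32.32 m.
P = ρgψ = 1128 × 9.81 × 32.32 = 357643 Pa ≈ 358 kPa.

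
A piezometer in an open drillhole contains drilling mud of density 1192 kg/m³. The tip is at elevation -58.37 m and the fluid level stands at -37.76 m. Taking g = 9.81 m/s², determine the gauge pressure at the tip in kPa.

P ≈ 241 kPa

Pressure head ψ = h − z = -37.76 − (-58.37) = 20.61 m.
P = ρgψ = 1192 × 9.81 × 20.61 = 241003 Pa ≈ 241 kPa.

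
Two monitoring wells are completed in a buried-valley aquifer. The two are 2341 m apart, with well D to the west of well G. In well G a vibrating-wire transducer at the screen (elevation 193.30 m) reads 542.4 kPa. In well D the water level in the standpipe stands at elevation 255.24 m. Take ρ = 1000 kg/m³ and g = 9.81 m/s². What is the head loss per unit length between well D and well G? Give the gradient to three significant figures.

Pressure head at well G: ψ = P/(ρg) = 542.4×1000 / (1000 × 9.81) = 55.29 m.
Total head at well G: h = z + ψ = 193.30 + 55.29 = 248.59 m.
Total head at well D: h = 255.24 m (water level in the piezometer is the total head).
Head difference: h(well G) − h(well D) = 248.59 − 255.24 = -6.65 m.
Hydraulic gradient: i = |Δh| / L = 6.65 / 2341 = 0.00284.

i ≈ 0.00284 m/m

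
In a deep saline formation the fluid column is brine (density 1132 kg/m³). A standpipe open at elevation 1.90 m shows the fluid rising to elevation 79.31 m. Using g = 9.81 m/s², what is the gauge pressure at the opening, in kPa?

P ≈ 860 kPa

Pressure head ψ = h − z = 79.31 − 1.90 = 77.41 m.
P = ρgψ = 1132 × 9.81 × 77.41 = 859632 Pa ≈ 860 kPa.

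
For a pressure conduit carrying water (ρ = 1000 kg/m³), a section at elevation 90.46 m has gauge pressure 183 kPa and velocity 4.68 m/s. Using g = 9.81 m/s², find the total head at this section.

h ≈ 110.23 m

Pressure head ψ = P/(ρg) = 183×1000 / (1000 × 9.81) = 18.65 m.
Velocity head = v²/(2g) = 4.68² / (2 × 9.81) = 1.116 m.
h = z + ψ + v²/(2g) = 90.46 + 18.65 + 1.116 = 110.23 m.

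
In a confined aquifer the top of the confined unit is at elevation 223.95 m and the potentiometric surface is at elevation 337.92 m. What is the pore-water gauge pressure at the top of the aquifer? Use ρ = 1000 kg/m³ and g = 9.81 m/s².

P ≈ 1120 kPa

Pressure head at the aquifer top: ψ = h − z = 337.92 − 223.95 = 113.97 m.
P = ρgψ = 1000 × 9.81 × 113.97 = 1118046 Pa ≈ 1120 kPa.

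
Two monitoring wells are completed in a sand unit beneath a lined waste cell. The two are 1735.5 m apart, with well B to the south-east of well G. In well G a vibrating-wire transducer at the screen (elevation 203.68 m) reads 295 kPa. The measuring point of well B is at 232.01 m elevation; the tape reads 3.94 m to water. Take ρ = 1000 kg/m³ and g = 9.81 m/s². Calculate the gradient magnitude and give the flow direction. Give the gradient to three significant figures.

i ≈ 0.00327; groundwater flows toward the south-east

Pressure head at well G: ψ = P/(ρg) = 295×1000 / (1000 × 9.81) = 30.07 m.
Total head at well G: h = z + ψ = 203.68 + 30.07 = 233.75 m.
Total head at well B: h = 232.01 − 3.94 = 228.07 m.
Head difference: h(well G) − h(well B) = 233.75 − 228.07 = 5.68 m.
Hydraulic gradient: i = |Δh| / L = 5.68 / 1735.5 = 0.00327.
Flow is from higher to lower head: from well G toward well B, i.e. toward the south-east.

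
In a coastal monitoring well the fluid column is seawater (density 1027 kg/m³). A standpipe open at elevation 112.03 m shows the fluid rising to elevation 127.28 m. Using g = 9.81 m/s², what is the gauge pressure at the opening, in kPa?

Pressure head ψ = h − z = 127.28 − 112.03 = 15.25 m.
P = ρgψ = 1027 × 9.81 × 15.25 = 153642 Pa ≈ 154 kPa.

P ≈ 154 kPa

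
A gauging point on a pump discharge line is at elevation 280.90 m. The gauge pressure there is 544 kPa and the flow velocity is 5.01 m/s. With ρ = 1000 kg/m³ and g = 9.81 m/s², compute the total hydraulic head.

h ≈ 337.63 m

Pressure head ψ = P/(ρg) = 544×1000 / (1000 × 9.81) = 55.45 m.
Velocity head = v²/(2g) = 5.01² / (2 × 9.81) = 1.279 m.
h = z + ψ + v²/(2g) = 280.90 + 55.45 + 1.279 = 337.63 m.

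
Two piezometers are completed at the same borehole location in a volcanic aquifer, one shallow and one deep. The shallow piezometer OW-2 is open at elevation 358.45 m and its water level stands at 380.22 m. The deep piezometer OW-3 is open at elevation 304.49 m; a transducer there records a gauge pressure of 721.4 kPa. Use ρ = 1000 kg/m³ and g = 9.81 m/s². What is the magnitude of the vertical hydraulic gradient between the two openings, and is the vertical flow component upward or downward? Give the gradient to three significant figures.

Total head at OW-2: h = 380.22 m (water level in the standpipe).
Pressure head at OW-3: ψ = P/(ρg) = 721.4×1000 / (1000 × 9.81) = 73.54 m.
Total head at OW-3: h = z + ψ = 304.49 + 73.54 = 378.03 m.
Δh = h(OW-2) − h(OW-3) = 380.22 − 378.03 = 2.19 m.
Vertical separation Δz = 358.45 − 304.49 = 53.96 m.
|i_v| = |Δh| / Δz = 2.19 / 53.96 = 0.0406.
Head is higher in the shallow piezometer, so vertical flow is downward (recharge condition).

|i_v| ≈ 0.0406; vertical flow is downward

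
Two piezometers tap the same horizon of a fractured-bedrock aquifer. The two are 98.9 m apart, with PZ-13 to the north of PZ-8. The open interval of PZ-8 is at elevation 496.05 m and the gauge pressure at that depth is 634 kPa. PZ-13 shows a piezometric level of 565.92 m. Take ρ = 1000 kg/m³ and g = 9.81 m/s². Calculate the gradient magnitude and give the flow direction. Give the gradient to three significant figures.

i ≈ 0.0530; groundwater flows toward the south

Pressure head at PZ-8: ψ = P/(ρg) = 634×1000 / (1000 × 9.81) = 64.63 m.
Total head at PZ-8: h = z + ψ = 496.05 + 64.63 = 560.68 m.
Total head at PZ-13: h = 565.92 m (water level in the piezometer is the total head).
Head difference: h(PZ-8) − h(PZ-13) = 560.68 − 565.92 = -5.24 m.
Hydraulic gradient: i = |Δh| / L = 5.24 / 98.9 = 0.0530.
Flow is from higher to lower head: from PZ-13 toward PZ-8, i.e. toward the south.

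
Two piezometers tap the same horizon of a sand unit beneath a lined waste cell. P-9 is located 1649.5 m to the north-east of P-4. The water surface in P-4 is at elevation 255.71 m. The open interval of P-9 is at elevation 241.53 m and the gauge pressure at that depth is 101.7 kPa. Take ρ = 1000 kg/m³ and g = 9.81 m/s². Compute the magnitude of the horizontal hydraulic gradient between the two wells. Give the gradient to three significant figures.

Total head at P-4: h = 255.71 m (water level in the piezometer is the total head).
Pressure head at P-9: ψ = P/(ρg) = 101.7×1000 / (1000 × 9.81) = 10.37 m.
Total head at P-9: h = z + ψ = 241.53 + 10.37 = 251.90 m.
Head difference: h(P-4) − h(P-9) = 255.71 − 251.90 = 3.81 m.
Hydraulic gradient: i = |Δh| / L = 3.81 / 1649.5 = 0.00231.

i ≈ 0.00231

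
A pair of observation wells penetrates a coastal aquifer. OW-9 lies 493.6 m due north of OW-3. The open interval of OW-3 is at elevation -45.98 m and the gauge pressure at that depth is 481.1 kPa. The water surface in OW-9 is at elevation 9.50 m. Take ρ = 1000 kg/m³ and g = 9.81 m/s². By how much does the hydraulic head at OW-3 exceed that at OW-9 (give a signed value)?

Δh ≈ -6.44 m

Pressure head at OW-3: ψ = P/(ρg) = 481.1×1000 / (1000 × 9.81) = 49.04 m.
Total head at OW-3: h = z + ψ = -45.98 + 49.04 = 3.06 m.
Total head at OW-9: h = 9.50 m (water level in the piezometer is the total head).
Head difference: h(OW-3) − h(OW-9) = 3.06 − 9.50 = -6.44 m.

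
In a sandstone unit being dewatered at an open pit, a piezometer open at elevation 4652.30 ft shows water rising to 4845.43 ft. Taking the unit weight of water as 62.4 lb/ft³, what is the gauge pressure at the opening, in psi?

P ≈ 83.7 psi

Pressure head ψ = h − z = 4845.43 − 4652.30 = 193.13 ft.
P = γ·ψ / 144 = 62.4 × 193.13 / 144 = 83.7 psi.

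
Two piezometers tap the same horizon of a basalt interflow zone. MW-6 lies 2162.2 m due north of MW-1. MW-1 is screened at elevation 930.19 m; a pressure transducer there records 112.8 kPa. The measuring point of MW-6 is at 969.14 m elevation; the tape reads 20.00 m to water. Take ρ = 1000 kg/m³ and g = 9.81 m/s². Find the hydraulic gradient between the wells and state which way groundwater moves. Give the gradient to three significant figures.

i ≈ 0.00345; groundwater flows toward the south

Pressure head at MW-1: ψ = P/(ρg) = 112.8×1000 / (1000 × 9.81) = 11.50 m.
Total head at MW-1: h = z + ψ = 930.19 + 11.50 = 941.69 m.
Total head at MW-6: h = 969.14 − 20.00 = 949.14 m.
Head difference: h(MW-1) − h(MW-6) = 941.69 − 949.14 = -7.45 m.
Hydraulic gradient: i = |Δh| / L = 7.45 / 2162.2 = 0.00345.
Flow is from higher to lower head: from MW-6 toward MW-1, i.e. toward the south.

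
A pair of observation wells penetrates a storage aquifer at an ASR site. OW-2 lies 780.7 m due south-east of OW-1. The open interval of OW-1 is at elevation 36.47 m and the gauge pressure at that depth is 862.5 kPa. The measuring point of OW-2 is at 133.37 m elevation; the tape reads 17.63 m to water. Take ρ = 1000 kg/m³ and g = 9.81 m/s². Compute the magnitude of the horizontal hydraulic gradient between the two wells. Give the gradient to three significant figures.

Pressure head at OW-1: ψ = P/(ρg) = 862.5×1000 / (1000 × 9.81) = 87.92 m.
Total head at OW-1: h = z + ψ = 36.47 + 87.92 = 124.39 m.
Total head at OW-2: h = 133.37 − 17.63 = 115.74 m.
Head difference: h(OW-1) − h(OW-2) = 124.39 − 115.74 = 8.65 m.
Hydraulic gradient: i = |Δh| / L = 8.65 / 780.7 = 0.0111.

i ≈ 0.0111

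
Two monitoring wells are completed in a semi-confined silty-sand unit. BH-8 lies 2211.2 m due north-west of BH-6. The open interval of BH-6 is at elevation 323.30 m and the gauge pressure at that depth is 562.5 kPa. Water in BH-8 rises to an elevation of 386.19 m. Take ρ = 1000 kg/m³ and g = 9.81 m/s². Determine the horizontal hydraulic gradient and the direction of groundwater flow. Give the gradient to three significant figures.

i ≈ 0.00251; groundwater flows toward the south-east

Pressure head at BH-6: ψ = P/(ρg) = 562.5×1000 / (1000 × 9.81) = 57.34 m.
Total head at BH-6: h = z + ψ = 323.30 + 57.34 = 380.64 m.
Total head at BH-8: h = 386.19 m (water level in the piezometer is the total head).
Head difference: h(BH-6) − h(BH-8) = 380.64 − 386.19 = -5.55 m.
Hydraulic gradient: i = |Δh| / L = 5.55 / 2211.2 = 0.00251.
Flow is from higher to lower head: from BH-8 toward BH-6, i.e. toward the south-east.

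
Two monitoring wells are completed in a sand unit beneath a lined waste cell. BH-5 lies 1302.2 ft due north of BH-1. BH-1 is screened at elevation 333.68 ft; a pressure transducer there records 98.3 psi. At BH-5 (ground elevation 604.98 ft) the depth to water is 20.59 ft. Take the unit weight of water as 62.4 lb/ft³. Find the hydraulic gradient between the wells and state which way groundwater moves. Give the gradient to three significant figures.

i ≈ 0.0183; groundwater flows toward the south

Pressure head at BH-1: ψ = 144·P/γ = 144 × 98.3 / 62.4 = 226.85 ft.
Total head at BH-1: h = z + ψ = 333.68 + 226.85 = 560.53 ft.
Total head at BH-5: h = 604.98 − 20.59 = 584.39 ft.
Head difference: h(BH-1) − h(BH-5) = 560.53 − 584.39 = -23.86 ft.
Hydraulic gradient: i = |Δh| / L = 23.86 / 1302.2 = 0.0183.
Flow is from higher to lower head: from BH-5 toward BH-1, i.e. toward the south.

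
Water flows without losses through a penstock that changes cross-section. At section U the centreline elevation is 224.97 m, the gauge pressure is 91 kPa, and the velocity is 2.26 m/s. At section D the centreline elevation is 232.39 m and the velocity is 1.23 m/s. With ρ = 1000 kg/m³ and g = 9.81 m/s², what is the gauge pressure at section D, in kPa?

P₂ ≈ 20.0 kPa

Pressure head at U: ψ₁ = P₁/(ρg) = 91×1000 / (1000 × 9.81) = 9.28 m.
Velocity heads: v₁²/2g = 2.26²/19.62 = 0.260 m; v₂²/2g = 1.23²/19.62 = 0.077 m.
Total head H = z₁ + ψ₁ + v₁²/2g = 224.97 + 9.28 + 0.260 = 234.51 m.
ψ₂ = H − z₂ − v₂²/2g = 234.51 − 232.39 − 0.077 = 2.04 m.
P₂ = ρgψ₂ = 1000 × 9.81 × 2.04 ≈ 20.0 kPa.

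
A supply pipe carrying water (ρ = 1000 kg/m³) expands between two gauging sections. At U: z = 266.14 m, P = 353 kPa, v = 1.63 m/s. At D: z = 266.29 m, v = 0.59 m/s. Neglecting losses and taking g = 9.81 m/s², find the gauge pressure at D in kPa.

P₂ ≈ 353 kPa

Pressure head at U: ψ₁ = P₁/(ρg) = 353×1000 / (1000 × 9.81) = 35.98 m.
Velocity heads: v₁²/2g = 1.63²/19.62 = 0.135 m; v₂²/2g = 0.59²/19.62 = 0.018 m.
Total head H = z₁ + ψ₁ + v₁²/2g = 266.14 + 35.98 + 0.135 = 302.25 m.
ψ₂ = H − z₂ − v₂²/2g = 302.25 − 266.29 − 0.018 = 35.94 m.
P₂ = ρgψ₂ = 1000 × 9.81 × 35.94 ≈ 353 kPa.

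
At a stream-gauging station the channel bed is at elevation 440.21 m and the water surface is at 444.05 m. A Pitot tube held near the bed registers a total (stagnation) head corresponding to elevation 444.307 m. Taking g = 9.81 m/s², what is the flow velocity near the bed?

Near the bed, under hydrostatic conditions, the piezometric head (z + ψ) equals the free-surface elevation, 444.05 m.
Velocity head = total − piezometric = 444.307 − 444.05 = 0.257 m.
v = √(2g·h_v) = √(2 × 9.81 × 0.257) = 2.25 m/s.

v ≈ 2.25 m/s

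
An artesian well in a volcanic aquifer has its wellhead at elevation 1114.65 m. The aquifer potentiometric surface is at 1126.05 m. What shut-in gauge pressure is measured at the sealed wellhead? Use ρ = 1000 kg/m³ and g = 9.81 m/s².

Head above the cap: Δh = 1126.05 − 1114.65 = 11.40 m.
P = ρgΔh = 1000 × 9.81 × 11.40 = 111834 Pa ≈ 112 kPa.

P ≈ 112 kPa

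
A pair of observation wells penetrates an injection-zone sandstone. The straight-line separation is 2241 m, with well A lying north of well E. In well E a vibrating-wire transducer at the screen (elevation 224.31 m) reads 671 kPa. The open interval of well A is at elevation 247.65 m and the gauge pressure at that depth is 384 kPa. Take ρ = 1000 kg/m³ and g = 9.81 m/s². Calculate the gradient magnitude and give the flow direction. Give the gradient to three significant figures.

i ≈ 0.00264; groundwater flows toward the north

Pressure head at well E: ψ = P/(ρg) = 671×1000 / (1000 × 9.81) = 68.40 m.
Total head at well E: h = z + ψ = 224.31 + 68.40 = 292.71 m.
Pressure head at well A: ψ = P/(ρg) = 384×1000 / (1000 × 9.81) = 39.14 m.
Total head at well A: h = z + ψ = 247.65 + 39.14 = 286.79 m.
Head difference: h(well E) − h(well A) = 292.71 − 286.79 = 5.92 m.
Hydraulic gradient: i = |Δh| / L = 5.92 / 2241 = 0.00264.
Flow is from higher to lower head: from well E toward well A, i.e. toward the north.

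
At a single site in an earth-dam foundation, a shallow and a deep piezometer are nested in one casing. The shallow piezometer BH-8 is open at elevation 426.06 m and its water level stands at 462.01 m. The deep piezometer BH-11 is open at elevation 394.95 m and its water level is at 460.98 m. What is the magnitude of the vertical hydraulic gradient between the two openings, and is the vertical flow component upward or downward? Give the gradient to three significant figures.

Total head at BH-8: h = 462.01 m (water level in the standpipe).
Total head at BH-11: h = 460.98 m.
Δh = h(BH-8) − h(BH-11) = 462.01 − 460.98 = 1.03 m.
Vertical separation Δz = 426.06 − 394.95 = 31.11 m.
|i_v| = |Δh| / Δz = 1.03 / 31.11 = 0.0331.
Head is higher in the shallow piezometer, so vertical flow is downward (recharge condition).

|i_v| ≈ 0.0331; vertical flow is downward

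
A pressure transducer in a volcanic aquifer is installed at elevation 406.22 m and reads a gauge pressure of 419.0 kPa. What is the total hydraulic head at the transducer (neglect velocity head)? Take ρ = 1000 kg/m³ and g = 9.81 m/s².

ψ = P/(ρg) = 419.0×1000 / (1000 × 9.81) = 42.71 m.
h = z + ψ = 406.22 + 42.71 = 448.93 m.

h ≈ 448.93 m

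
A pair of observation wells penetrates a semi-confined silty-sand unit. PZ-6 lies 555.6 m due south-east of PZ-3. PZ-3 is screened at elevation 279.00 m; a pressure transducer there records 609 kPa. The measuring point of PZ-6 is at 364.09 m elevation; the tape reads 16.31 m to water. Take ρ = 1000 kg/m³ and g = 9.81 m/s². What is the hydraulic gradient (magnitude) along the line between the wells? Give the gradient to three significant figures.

i ≈ 0.0121

Pressure head at PZ-3: ψ = P/(ρg) = 609×1000 / (1000 × 9.81) = 62.08 m.
Total head at PZ-3: h = z + ψ = 279.00 + 62.08 = 341.08 m.
Total head at PZ-6: h = 364.09 − 16.31 = 347.78 m.
Head difference: h(PZ-3) − h(PZ-6) = 341.08 − 347.78 = -6.70 m.
Hydraulic gradient: i = |Δh| / L = 6.70 / 555.6 = 0.0121.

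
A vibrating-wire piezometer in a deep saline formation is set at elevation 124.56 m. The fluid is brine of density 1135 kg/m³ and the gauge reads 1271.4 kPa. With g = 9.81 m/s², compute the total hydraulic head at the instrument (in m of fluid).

h ≈ 238.75 m

ψ = P/(ρg) = 1271.4×1000 / (1135 × 9.81) = 114.19 m.
h = z + ψ = 124.56 + 114.19 = 238.75 m.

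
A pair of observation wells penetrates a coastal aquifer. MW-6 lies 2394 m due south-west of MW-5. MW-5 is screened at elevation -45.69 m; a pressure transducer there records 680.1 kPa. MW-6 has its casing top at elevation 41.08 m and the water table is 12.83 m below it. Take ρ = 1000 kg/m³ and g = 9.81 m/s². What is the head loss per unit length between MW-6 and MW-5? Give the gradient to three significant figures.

i ≈ 0.00193 m/m

Pressure head at MW-5: ψ = P/(ρg) = 680.1×1000 / (1000 × 9.81) = 69.33 m.
Total head at MW-5: h = z + ψ = -45.69 + 69.33 = 23.64 m.
Total head at MW-6: h = 41.08 − 12.83 = 28.25 m.
Head difference: h(MW-5) − h(MW-6) = 23.64 − 28.25 = -4.61 m.
Hydraulic gradient: i = |Δh| / L = 4.61 / 2394 = 0.00193.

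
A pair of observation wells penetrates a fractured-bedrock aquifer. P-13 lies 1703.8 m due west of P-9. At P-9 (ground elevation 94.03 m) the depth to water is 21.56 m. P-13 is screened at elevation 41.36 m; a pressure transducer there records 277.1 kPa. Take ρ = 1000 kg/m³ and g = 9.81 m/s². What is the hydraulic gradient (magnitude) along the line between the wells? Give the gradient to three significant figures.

Total head at P-9: h = 94.03 − 21.56 = 72.47 m.
Pressure head at P-13: ψ = P/(ρg) = 277.1×1000 / (1000 × 9.81) = 28.25 m.
Total head at P-13: h = z + ψ = 41.36 + 28.25 = 69.61 m.
Head difference: h(P-9) − h(P-13) = 72.47 − 69.61 = 2.86 m.
Hydraulic gradient: i = |Δh| / L = 2.86 / 1703.8 = 0.00168.

i ≈ 0.00168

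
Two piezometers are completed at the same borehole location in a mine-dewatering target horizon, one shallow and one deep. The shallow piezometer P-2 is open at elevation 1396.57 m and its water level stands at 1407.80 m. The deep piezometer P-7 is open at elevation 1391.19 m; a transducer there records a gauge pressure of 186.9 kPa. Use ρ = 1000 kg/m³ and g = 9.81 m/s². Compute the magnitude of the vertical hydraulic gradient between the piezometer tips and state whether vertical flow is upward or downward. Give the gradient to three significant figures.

Total head at P-2: h = 1407.80 m (water level in the standpipe).
Pressure head at P-7: ψ = P/(ρg) = 186.9×1000 / (1000 × 9.81) = 19.05 m.
Total head at P-7: h = z + ψ = 1391.19 + 19.05 = 1410.24 m.
Δh = h(P-2) − h(P-7) = 1407.80 − 1410.24 = -2.44 m.
Vertical separation Δz = 1396.57 − 1391.19 = 5.38 m.
|i_v| = |Δh| / Δz = 2.44 / 5.38 = 0.454.
Head is higher in the deep piezometer, so vertical flow is upward (discharge condition).

|i_v| ≈ 0.454; vertical flow is upward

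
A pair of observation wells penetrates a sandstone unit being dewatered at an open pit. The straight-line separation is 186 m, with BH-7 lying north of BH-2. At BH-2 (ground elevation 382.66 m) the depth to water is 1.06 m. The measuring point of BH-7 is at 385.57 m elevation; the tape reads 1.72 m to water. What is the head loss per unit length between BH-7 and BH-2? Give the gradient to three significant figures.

Total head at BH-2: h = 382.66 − 1.06 = 381.60 m.
Total head at BH-7: h = 385.57 − 1.72 = 383.85 m.
Head difference: h(BH-2) − h(BH-7) = 381.60 − 383.85 = -2.25 m.
Hydraulic gradient: i = |Δh| / L = 2.25 / 186 = 0.0121.

i ≈ 0.0121 m/m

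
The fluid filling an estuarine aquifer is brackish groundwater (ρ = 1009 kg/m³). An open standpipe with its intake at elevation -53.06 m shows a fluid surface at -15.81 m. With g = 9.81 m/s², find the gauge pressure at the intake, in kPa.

Pressure head ψ = h − z = -15.81 − (-53.06) = 37.25 m.
P = ρgψ = 1009 × 9.81 × 37.25 = 368711 Pa ≈ 369 kPa.

P ≈ 369 kPa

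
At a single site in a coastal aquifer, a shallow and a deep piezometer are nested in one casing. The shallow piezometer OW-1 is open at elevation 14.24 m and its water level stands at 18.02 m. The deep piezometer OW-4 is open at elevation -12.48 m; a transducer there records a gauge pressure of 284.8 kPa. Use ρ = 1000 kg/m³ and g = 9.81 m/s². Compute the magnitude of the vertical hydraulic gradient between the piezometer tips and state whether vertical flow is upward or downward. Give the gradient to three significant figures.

|i_v| ≈ 0.0550; vertical flow is downward

Total head at OW-1: h = 18.02 m (water level in the standpipe).
Pressure head at OW-4: ψ = P/(ρg) = 284.8×1000 / (1000 × 9.81) = 29.03 m.
Total head at OW-4: h = z + ψ = -12.48 + 29.03 = 16.55 m.
Δh = h(OW-1) − h(OW-4) = 18.02 − 16.55 = 1.47 m.
Vertical separation Δz = 14.24 − (-12.48) = 26.72 m.
|i_v| = |Δh| / Δz = 1.47 / 26.72 = 0.0550.
Head is higher in the shallow piezometer, so vertical flow is downward (recharge condition).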